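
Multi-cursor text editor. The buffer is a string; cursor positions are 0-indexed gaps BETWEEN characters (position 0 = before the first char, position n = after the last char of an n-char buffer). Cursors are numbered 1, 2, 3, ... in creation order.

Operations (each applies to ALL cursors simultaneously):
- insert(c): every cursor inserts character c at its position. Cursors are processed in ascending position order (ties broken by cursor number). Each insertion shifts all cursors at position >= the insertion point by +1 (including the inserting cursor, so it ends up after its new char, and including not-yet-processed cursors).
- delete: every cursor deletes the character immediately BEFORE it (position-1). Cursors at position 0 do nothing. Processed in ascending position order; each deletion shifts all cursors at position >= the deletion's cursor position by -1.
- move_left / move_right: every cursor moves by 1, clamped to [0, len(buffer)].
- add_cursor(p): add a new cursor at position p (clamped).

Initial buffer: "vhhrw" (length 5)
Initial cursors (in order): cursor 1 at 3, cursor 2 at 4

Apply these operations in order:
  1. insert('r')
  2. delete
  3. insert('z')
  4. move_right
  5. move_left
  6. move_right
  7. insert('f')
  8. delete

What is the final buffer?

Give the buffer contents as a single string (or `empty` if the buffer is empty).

After op 1 (insert('r')): buffer="vhhrrrw" (len 7), cursors c1@4 c2@6, authorship ...1.2.
After op 2 (delete): buffer="vhhrw" (len 5), cursors c1@3 c2@4, authorship .....
After op 3 (insert('z')): buffer="vhhzrzw" (len 7), cursors c1@4 c2@6, authorship ...1.2.
After op 4 (move_right): buffer="vhhzrzw" (len 7), cursors c1@5 c2@7, authorship ...1.2.
After op 5 (move_left): buffer="vhhzrzw" (len 7), cursors c1@4 c2@6, authorship ...1.2.
After op 6 (move_right): buffer="vhhzrzw" (len 7), cursors c1@5 c2@7, authorship ...1.2.
After op 7 (insert('f')): buffer="vhhzrfzwf" (len 9), cursors c1@6 c2@9, authorship ...1.12.2
After op 8 (delete): buffer="vhhzrzw" (len 7), cursors c1@5 c2@7, authorship ...1.2.

Answer: vhhzrzw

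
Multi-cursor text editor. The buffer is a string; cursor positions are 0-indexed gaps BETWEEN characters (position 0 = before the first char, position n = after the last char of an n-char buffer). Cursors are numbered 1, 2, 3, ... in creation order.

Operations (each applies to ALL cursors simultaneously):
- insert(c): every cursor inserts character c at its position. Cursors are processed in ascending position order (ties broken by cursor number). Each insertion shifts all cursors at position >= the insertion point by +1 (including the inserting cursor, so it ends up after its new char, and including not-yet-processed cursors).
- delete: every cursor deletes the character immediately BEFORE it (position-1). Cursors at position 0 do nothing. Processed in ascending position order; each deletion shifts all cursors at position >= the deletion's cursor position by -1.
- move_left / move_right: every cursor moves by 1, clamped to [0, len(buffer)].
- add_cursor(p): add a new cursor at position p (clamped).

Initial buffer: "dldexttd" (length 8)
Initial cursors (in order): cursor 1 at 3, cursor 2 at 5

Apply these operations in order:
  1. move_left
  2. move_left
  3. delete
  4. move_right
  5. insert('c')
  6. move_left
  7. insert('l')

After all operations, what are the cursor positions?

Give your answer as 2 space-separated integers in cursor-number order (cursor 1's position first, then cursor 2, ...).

Answer: 2 5

Derivation:
After op 1 (move_left): buffer="dldexttd" (len 8), cursors c1@2 c2@4, authorship ........
After op 2 (move_left): buffer="dldexttd" (len 8), cursors c1@1 c2@3, authorship ........
After op 3 (delete): buffer="lexttd" (len 6), cursors c1@0 c2@1, authorship ......
After op 4 (move_right): buffer="lexttd" (len 6), cursors c1@1 c2@2, authorship ......
After op 5 (insert('c')): buffer="lcecxttd" (len 8), cursors c1@2 c2@4, authorship .1.2....
After op 6 (move_left): buffer="lcecxttd" (len 8), cursors c1@1 c2@3, authorship .1.2....
After op 7 (insert('l')): buffer="llcelcxttd" (len 10), cursors c1@2 c2@5, authorship .11.22....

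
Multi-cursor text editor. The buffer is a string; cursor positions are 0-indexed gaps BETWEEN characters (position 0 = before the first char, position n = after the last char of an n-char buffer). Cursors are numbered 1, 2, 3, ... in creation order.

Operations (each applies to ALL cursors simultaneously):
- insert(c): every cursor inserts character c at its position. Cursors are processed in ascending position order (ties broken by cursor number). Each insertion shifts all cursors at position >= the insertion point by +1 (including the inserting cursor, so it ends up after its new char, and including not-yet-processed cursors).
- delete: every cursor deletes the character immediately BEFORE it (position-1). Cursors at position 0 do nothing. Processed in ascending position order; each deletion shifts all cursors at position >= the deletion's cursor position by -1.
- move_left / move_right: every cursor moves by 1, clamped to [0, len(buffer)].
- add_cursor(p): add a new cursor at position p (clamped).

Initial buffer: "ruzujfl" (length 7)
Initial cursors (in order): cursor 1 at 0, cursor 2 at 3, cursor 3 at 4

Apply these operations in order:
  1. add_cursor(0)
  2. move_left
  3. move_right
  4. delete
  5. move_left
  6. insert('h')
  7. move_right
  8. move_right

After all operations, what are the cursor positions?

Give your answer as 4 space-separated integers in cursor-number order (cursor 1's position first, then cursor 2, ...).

After op 1 (add_cursor(0)): buffer="ruzujfl" (len 7), cursors c1@0 c4@0 c2@3 c3@4, authorship .......
After op 2 (move_left): buffer="ruzujfl" (len 7), cursors c1@0 c4@0 c2@2 c3@3, authorship .......
After op 3 (move_right): buffer="ruzujfl" (len 7), cursors c1@1 c4@1 c2@3 c3@4, authorship .......
After op 4 (delete): buffer="ujfl" (len 4), cursors c1@0 c4@0 c2@1 c3@1, authorship ....
After op 5 (move_left): buffer="ujfl" (len 4), cursors c1@0 c2@0 c3@0 c4@0, authorship ....
After op 6 (insert('h')): buffer="hhhhujfl" (len 8), cursors c1@4 c2@4 c3@4 c4@4, authorship 1234....
After op 7 (move_right): buffer="hhhhujfl" (len 8), cursors c1@5 c2@5 c3@5 c4@5, authorship 1234....
After op 8 (move_right): buffer="hhhhujfl" (len 8), cursors c1@6 c2@6 c3@6 c4@6, authorship 1234....

Answer: 6 6 6 6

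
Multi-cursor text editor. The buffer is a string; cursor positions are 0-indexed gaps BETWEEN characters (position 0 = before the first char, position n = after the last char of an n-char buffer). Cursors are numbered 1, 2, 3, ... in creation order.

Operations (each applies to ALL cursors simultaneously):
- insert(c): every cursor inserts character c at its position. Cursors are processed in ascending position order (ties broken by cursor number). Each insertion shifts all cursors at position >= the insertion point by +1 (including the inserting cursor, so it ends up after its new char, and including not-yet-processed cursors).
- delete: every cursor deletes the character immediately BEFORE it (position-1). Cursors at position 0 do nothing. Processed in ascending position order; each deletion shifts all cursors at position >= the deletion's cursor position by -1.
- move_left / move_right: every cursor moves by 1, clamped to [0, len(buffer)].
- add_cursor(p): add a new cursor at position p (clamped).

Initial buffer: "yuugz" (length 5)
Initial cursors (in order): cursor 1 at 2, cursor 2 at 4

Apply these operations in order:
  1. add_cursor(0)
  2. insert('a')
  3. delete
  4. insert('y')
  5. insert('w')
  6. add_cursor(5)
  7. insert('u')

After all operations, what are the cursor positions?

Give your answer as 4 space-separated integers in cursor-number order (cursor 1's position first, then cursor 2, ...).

Answer: 9 14 3 7

Derivation:
After op 1 (add_cursor(0)): buffer="yuugz" (len 5), cursors c3@0 c1@2 c2@4, authorship .....
After op 2 (insert('a')): buffer="ayuaugaz" (len 8), cursors c3@1 c1@4 c2@7, authorship 3..1..2.
After op 3 (delete): buffer="yuugz" (len 5), cursors c3@0 c1@2 c2@4, authorship .....
After op 4 (insert('y')): buffer="yyuyugyz" (len 8), cursors c3@1 c1@4 c2@7, authorship 3..1..2.
After op 5 (insert('w')): buffer="ywyuywugywz" (len 11), cursors c3@2 c1@6 c2@10, authorship 33..11..22.
After op 6 (add_cursor(5)): buffer="ywyuywugywz" (len 11), cursors c3@2 c4@5 c1@6 c2@10, authorship 33..11..22.
After op 7 (insert('u')): buffer="ywuyuyuwuugywuz" (len 15), cursors c3@3 c4@7 c1@9 c2@14, authorship 333..1411..222.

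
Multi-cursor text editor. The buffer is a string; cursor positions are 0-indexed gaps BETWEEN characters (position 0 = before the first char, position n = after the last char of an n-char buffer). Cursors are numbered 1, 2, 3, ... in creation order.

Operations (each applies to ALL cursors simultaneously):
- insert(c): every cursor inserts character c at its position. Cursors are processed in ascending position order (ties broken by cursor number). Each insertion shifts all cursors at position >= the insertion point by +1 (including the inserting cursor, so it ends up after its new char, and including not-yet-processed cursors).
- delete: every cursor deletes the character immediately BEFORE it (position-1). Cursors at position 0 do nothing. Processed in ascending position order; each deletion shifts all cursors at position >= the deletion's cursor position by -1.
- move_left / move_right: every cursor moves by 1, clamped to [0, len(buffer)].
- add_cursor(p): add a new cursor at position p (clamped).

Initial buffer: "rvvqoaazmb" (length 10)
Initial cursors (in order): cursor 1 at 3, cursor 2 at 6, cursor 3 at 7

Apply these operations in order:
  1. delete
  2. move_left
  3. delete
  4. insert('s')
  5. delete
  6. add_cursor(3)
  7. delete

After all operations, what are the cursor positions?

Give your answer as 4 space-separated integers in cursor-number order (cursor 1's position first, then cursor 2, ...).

After op 1 (delete): buffer="rvqozmb" (len 7), cursors c1@2 c2@4 c3@4, authorship .......
After op 2 (move_left): buffer="rvqozmb" (len 7), cursors c1@1 c2@3 c3@3, authorship .......
After op 3 (delete): buffer="ozmb" (len 4), cursors c1@0 c2@0 c3@0, authorship ....
After op 4 (insert('s')): buffer="sssozmb" (len 7), cursors c1@3 c2@3 c3@3, authorship 123....
After op 5 (delete): buffer="ozmb" (len 4), cursors c1@0 c2@0 c3@0, authorship ....
After op 6 (add_cursor(3)): buffer="ozmb" (len 4), cursors c1@0 c2@0 c3@0 c4@3, authorship ....
After op 7 (delete): buffer="ozb" (len 3), cursors c1@0 c2@0 c3@0 c4@2, authorship ...

Answer: 0 0 0 2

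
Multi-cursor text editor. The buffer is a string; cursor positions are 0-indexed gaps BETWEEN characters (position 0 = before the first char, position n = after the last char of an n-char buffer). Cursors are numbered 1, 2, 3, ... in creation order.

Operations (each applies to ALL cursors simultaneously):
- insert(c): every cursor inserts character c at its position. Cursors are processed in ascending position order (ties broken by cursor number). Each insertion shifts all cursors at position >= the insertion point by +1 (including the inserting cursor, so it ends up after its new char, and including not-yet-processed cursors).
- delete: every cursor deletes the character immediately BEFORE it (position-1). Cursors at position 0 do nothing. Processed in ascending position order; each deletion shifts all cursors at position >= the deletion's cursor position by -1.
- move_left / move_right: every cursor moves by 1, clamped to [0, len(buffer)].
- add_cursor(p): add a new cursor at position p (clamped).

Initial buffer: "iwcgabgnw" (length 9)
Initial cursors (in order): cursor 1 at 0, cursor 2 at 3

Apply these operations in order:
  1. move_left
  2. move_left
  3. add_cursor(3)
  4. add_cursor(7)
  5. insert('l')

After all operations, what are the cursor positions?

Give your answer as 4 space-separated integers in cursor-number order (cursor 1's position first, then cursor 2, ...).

After op 1 (move_left): buffer="iwcgabgnw" (len 9), cursors c1@0 c2@2, authorship .........
After op 2 (move_left): buffer="iwcgabgnw" (len 9), cursors c1@0 c2@1, authorship .........
After op 3 (add_cursor(3)): buffer="iwcgabgnw" (len 9), cursors c1@0 c2@1 c3@3, authorship .........
After op 4 (add_cursor(7)): buffer="iwcgabgnw" (len 9), cursors c1@0 c2@1 c3@3 c4@7, authorship .........
After op 5 (insert('l')): buffer="lilwclgabglnw" (len 13), cursors c1@1 c2@3 c3@6 c4@11, authorship 1.2..3....4..

Answer: 1 3 6 11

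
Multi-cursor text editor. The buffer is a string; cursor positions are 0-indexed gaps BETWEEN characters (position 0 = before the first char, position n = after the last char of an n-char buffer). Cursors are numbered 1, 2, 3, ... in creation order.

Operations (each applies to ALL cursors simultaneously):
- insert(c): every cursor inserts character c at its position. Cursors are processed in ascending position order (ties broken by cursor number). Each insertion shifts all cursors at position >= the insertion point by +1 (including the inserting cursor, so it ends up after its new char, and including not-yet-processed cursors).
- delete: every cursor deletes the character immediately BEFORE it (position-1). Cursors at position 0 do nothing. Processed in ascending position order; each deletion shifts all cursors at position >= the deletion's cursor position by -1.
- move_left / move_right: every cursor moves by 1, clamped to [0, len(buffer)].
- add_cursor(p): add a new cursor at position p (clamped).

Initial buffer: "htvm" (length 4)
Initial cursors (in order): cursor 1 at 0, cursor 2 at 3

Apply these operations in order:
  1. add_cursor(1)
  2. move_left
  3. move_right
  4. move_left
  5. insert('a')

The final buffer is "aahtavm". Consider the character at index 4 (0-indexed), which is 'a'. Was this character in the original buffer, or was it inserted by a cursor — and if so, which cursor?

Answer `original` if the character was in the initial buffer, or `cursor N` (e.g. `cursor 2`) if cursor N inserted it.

Answer: cursor 2

Derivation:
After op 1 (add_cursor(1)): buffer="htvm" (len 4), cursors c1@0 c3@1 c2@3, authorship ....
After op 2 (move_left): buffer="htvm" (len 4), cursors c1@0 c3@0 c2@2, authorship ....
After op 3 (move_right): buffer="htvm" (len 4), cursors c1@1 c3@1 c2@3, authorship ....
After op 4 (move_left): buffer="htvm" (len 4), cursors c1@0 c3@0 c2@2, authorship ....
After op 5 (insert('a')): buffer="aahtavm" (len 7), cursors c1@2 c3@2 c2@5, authorship 13..2..
Authorship (.=original, N=cursor N): 1 3 . . 2 . .
Index 4: author = 2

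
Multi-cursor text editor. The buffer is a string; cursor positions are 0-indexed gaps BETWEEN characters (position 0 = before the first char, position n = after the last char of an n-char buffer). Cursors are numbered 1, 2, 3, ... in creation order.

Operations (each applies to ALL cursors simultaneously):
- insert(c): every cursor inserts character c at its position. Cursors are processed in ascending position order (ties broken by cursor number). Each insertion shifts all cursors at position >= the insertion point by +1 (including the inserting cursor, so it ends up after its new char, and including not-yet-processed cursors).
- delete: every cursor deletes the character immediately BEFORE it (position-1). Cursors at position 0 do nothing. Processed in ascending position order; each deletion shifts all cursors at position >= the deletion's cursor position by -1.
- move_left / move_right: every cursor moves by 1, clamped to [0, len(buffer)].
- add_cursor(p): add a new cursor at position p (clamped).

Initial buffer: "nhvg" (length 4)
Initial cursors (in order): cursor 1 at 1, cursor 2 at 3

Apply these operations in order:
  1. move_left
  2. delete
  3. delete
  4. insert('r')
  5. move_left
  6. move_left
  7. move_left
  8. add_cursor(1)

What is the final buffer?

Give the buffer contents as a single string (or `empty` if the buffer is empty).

After op 1 (move_left): buffer="nhvg" (len 4), cursors c1@0 c2@2, authorship ....
After op 2 (delete): buffer="nvg" (len 3), cursors c1@0 c2@1, authorship ...
After op 3 (delete): buffer="vg" (len 2), cursors c1@0 c2@0, authorship ..
After op 4 (insert('r')): buffer="rrvg" (len 4), cursors c1@2 c2@2, authorship 12..
After op 5 (move_left): buffer="rrvg" (len 4), cursors c1@1 c2@1, authorship 12..
After op 6 (move_left): buffer="rrvg" (len 4), cursors c1@0 c2@0, authorship 12..
After op 7 (move_left): buffer="rrvg" (len 4), cursors c1@0 c2@0, authorship 12..
After op 8 (add_cursor(1)): buffer="rrvg" (len 4), cursors c1@0 c2@0 c3@1, authorship 12..

Answer: rrvg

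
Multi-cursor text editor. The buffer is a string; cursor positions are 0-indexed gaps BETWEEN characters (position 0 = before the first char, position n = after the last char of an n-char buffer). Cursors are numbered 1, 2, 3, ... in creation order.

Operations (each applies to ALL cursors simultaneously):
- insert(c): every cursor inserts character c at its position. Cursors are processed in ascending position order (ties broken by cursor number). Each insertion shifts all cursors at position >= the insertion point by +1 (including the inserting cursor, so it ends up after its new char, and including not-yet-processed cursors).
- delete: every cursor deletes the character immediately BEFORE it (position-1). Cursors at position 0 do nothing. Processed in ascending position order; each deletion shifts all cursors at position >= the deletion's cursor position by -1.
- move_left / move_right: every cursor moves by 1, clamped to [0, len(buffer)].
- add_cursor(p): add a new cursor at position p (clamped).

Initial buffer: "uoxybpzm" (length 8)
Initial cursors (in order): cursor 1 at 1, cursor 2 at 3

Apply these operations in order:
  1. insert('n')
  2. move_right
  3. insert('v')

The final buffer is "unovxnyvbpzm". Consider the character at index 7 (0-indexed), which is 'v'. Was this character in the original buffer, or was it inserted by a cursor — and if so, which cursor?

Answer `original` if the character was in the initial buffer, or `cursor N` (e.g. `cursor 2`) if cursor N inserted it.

Answer: cursor 2

Derivation:
After op 1 (insert('n')): buffer="unoxnybpzm" (len 10), cursors c1@2 c2@5, authorship .1..2.....
After op 2 (move_right): buffer="unoxnybpzm" (len 10), cursors c1@3 c2@6, authorship .1..2.....
After op 3 (insert('v')): buffer="unovxnyvbpzm" (len 12), cursors c1@4 c2@8, authorship .1.1.2.2....
Authorship (.=original, N=cursor N): . 1 . 1 . 2 . 2 . . . .
Index 7: author = 2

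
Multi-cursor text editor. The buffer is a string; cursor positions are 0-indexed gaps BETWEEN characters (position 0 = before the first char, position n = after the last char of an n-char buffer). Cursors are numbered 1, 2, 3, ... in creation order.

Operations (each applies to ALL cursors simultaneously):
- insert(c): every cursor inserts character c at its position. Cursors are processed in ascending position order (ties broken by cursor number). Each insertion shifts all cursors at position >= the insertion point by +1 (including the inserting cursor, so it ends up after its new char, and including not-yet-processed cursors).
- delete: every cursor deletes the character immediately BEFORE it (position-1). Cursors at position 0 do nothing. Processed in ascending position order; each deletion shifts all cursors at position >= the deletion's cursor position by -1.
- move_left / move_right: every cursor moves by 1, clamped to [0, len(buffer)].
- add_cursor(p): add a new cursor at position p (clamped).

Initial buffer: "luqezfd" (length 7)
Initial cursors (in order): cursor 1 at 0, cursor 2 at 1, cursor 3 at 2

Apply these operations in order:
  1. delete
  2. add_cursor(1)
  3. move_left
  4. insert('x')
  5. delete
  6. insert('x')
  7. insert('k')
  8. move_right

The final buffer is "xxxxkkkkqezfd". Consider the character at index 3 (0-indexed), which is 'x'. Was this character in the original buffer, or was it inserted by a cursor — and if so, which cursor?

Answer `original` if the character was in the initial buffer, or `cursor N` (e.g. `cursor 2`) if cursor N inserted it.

Answer: cursor 4

Derivation:
After op 1 (delete): buffer="qezfd" (len 5), cursors c1@0 c2@0 c3@0, authorship .....
After op 2 (add_cursor(1)): buffer="qezfd" (len 5), cursors c1@0 c2@0 c3@0 c4@1, authorship .....
After op 3 (move_left): buffer="qezfd" (len 5), cursors c1@0 c2@0 c3@0 c4@0, authorship .....
After op 4 (insert('x')): buffer="xxxxqezfd" (len 9), cursors c1@4 c2@4 c3@4 c4@4, authorship 1234.....
After op 5 (delete): buffer="qezfd" (len 5), cursors c1@0 c2@0 c3@0 c4@0, authorship .....
After op 6 (insert('x')): buffer="xxxxqezfd" (len 9), cursors c1@4 c2@4 c3@4 c4@4, authorship 1234.....
After op 7 (insert('k')): buffer="xxxxkkkkqezfd" (len 13), cursors c1@8 c2@8 c3@8 c4@8, authorship 12341234.....
After op 8 (move_right): buffer="xxxxkkkkqezfd" (len 13), cursors c1@9 c2@9 c3@9 c4@9, authorship 12341234.....
Authorship (.=original, N=cursor N): 1 2 3 4 1 2 3 4 . . . . .
Index 3: author = 4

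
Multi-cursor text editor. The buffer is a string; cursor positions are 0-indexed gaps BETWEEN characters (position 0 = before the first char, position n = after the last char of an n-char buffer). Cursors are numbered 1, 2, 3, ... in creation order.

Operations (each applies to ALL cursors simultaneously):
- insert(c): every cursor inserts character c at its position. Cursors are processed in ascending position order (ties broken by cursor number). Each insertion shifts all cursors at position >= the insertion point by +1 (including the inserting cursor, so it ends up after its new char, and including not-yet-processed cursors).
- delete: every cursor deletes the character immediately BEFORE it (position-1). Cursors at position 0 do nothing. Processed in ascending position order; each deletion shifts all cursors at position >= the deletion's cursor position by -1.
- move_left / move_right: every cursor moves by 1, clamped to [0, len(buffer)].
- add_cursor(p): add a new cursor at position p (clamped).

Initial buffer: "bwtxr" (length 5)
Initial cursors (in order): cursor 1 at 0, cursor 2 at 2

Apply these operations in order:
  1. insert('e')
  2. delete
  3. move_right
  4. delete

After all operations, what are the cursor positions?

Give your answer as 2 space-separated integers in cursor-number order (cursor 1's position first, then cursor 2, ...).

After op 1 (insert('e')): buffer="ebwetxr" (len 7), cursors c1@1 c2@4, authorship 1..2...
After op 2 (delete): buffer="bwtxr" (len 5), cursors c1@0 c2@2, authorship .....
After op 3 (move_right): buffer="bwtxr" (len 5), cursors c1@1 c2@3, authorship .....
After op 4 (delete): buffer="wxr" (len 3), cursors c1@0 c2@1, authorship ...

Answer: 0 1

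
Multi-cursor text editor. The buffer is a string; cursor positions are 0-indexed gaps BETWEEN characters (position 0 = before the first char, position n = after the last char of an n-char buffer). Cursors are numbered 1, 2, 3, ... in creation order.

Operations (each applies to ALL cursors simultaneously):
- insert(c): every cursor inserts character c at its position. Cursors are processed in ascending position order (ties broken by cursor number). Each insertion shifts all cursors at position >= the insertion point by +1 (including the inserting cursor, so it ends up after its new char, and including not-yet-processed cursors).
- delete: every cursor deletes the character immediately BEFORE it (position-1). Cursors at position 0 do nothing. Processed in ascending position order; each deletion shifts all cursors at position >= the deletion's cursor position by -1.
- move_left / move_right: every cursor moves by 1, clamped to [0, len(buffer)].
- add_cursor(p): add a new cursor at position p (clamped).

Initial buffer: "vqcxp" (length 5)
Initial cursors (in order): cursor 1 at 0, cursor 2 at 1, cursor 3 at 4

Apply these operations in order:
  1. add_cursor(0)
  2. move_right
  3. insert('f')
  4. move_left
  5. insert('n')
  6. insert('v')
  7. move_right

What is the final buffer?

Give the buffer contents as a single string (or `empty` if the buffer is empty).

After op 1 (add_cursor(0)): buffer="vqcxp" (len 5), cursors c1@0 c4@0 c2@1 c3@4, authorship .....
After op 2 (move_right): buffer="vqcxp" (len 5), cursors c1@1 c4@1 c2@2 c3@5, authorship .....
After op 3 (insert('f')): buffer="vffqfcxpf" (len 9), cursors c1@3 c4@3 c2@5 c3@9, authorship .14.2...3
After op 4 (move_left): buffer="vffqfcxpf" (len 9), cursors c1@2 c4@2 c2@4 c3@8, authorship .14.2...3
After op 5 (insert('n')): buffer="vfnnfqnfcxpnf" (len 13), cursors c1@4 c4@4 c2@7 c3@12, authorship .1144.22...33
After op 6 (insert('v')): buffer="vfnnvvfqnvfcxpnvf" (len 17), cursors c1@6 c4@6 c2@10 c3@16, authorship .114144.222...333
After op 7 (move_right): buffer="vfnnvvfqnvfcxpnvf" (len 17), cursors c1@7 c4@7 c2@11 c3@17, authorship .114144.222...333

Answer: vfnnvvfqnvfcxpnvf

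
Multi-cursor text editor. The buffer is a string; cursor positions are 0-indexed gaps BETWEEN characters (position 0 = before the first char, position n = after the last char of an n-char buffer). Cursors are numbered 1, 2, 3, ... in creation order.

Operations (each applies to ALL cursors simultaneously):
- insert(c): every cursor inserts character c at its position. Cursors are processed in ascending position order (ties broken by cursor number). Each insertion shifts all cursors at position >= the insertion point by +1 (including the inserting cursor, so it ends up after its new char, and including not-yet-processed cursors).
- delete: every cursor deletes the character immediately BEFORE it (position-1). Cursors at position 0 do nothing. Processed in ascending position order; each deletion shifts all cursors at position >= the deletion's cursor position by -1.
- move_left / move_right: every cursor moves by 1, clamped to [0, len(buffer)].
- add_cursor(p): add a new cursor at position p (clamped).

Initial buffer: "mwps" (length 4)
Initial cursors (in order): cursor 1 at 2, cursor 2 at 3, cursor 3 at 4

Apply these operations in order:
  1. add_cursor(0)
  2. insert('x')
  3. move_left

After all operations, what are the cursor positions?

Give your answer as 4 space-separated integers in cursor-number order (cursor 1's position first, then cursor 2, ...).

Answer: 3 5 7 0

Derivation:
After op 1 (add_cursor(0)): buffer="mwps" (len 4), cursors c4@0 c1@2 c2@3 c3@4, authorship ....
After op 2 (insert('x')): buffer="xmwxpxsx" (len 8), cursors c4@1 c1@4 c2@6 c3@8, authorship 4..1.2.3
After op 3 (move_left): buffer="xmwxpxsx" (len 8), cursors c4@0 c1@3 c2@5 c3@7, authorship 4..1.2.3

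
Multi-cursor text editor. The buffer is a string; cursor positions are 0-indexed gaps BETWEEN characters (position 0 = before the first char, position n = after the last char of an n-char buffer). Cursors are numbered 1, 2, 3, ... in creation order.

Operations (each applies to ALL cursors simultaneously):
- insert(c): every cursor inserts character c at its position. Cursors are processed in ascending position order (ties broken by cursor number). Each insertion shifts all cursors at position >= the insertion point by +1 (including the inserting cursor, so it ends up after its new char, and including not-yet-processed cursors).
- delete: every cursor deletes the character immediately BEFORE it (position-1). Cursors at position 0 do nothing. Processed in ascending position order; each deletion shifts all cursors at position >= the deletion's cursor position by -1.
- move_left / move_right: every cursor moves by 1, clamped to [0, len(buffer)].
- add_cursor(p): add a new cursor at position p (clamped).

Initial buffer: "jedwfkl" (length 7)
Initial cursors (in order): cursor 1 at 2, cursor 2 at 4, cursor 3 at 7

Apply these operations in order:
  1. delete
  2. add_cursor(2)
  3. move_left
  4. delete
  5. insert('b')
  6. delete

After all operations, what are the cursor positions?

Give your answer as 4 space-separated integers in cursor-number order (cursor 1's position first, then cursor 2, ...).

After op 1 (delete): buffer="jdfk" (len 4), cursors c1@1 c2@2 c3@4, authorship ....
After op 2 (add_cursor(2)): buffer="jdfk" (len 4), cursors c1@1 c2@2 c4@2 c3@4, authorship ....
After op 3 (move_left): buffer="jdfk" (len 4), cursors c1@0 c2@1 c4@1 c3@3, authorship ....
After op 4 (delete): buffer="dk" (len 2), cursors c1@0 c2@0 c4@0 c3@1, authorship ..
After op 5 (insert('b')): buffer="bbbdbk" (len 6), cursors c1@3 c2@3 c4@3 c3@5, authorship 124.3.
After op 6 (delete): buffer="dk" (len 2), cursors c1@0 c2@0 c4@0 c3@1, authorship ..

Answer: 0 0 1 0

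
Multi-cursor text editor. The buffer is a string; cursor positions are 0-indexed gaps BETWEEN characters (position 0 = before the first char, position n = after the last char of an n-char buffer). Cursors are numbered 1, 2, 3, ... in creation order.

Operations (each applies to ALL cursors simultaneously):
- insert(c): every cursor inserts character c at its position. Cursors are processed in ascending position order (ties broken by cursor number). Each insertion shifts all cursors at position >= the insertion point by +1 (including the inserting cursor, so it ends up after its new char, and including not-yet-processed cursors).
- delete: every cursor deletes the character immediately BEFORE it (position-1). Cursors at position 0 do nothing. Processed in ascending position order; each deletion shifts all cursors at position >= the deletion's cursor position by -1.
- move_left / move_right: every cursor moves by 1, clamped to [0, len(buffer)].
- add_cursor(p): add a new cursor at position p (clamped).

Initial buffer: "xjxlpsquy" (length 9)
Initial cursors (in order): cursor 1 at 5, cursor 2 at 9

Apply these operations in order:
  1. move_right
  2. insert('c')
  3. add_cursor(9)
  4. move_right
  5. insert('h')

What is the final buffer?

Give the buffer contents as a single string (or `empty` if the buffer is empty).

After op 1 (move_right): buffer="xjxlpsquy" (len 9), cursors c1@6 c2@9, authorship .........
After op 2 (insert('c')): buffer="xjxlpscquyc" (len 11), cursors c1@7 c2@11, authorship ......1...2
After op 3 (add_cursor(9)): buffer="xjxlpscquyc" (len 11), cursors c1@7 c3@9 c2@11, authorship ......1...2
After op 4 (move_right): buffer="xjxlpscquyc" (len 11), cursors c1@8 c3@10 c2@11, authorship ......1...2
After op 5 (insert('h')): buffer="xjxlpscqhuyhch" (len 14), cursors c1@9 c3@12 c2@14, authorship ......1.1..322

Answer: xjxlpscqhuyhch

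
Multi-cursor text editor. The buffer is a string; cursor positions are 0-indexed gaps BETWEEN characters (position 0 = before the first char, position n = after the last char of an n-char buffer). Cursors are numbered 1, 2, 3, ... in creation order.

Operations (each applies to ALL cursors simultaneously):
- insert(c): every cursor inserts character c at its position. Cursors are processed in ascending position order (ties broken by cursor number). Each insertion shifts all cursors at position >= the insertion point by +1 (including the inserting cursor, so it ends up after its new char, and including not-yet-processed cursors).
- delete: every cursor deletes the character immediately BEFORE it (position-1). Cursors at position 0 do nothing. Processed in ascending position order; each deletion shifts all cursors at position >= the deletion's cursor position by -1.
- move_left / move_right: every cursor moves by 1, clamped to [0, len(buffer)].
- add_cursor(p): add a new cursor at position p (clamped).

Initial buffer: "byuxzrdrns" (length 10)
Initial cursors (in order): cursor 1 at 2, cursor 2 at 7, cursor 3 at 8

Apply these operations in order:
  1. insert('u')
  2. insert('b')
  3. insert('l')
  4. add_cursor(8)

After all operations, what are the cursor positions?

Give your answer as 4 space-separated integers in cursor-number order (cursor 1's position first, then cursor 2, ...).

Answer: 5 13 17 8

Derivation:
After op 1 (insert('u')): buffer="byuuxzrduruns" (len 13), cursors c1@3 c2@9 c3@11, authorship ..1.....2.3..
After op 2 (insert('b')): buffer="byubuxzrdubrubns" (len 16), cursors c1@4 c2@11 c3@14, authorship ..11.....22.33..
After op 3 (insert('l')): buffer="byubluxzrdublrublns" (len 19), cursors c1@5 c2@13 c3@17, authorship ..111.....222.333..
After op 4 (add_cursor(8)): buffer="byubluxzrdublrublns" (len 19), cursors c1@5 c4@8 c2@13 c3@17, authorship ..111.....222.333..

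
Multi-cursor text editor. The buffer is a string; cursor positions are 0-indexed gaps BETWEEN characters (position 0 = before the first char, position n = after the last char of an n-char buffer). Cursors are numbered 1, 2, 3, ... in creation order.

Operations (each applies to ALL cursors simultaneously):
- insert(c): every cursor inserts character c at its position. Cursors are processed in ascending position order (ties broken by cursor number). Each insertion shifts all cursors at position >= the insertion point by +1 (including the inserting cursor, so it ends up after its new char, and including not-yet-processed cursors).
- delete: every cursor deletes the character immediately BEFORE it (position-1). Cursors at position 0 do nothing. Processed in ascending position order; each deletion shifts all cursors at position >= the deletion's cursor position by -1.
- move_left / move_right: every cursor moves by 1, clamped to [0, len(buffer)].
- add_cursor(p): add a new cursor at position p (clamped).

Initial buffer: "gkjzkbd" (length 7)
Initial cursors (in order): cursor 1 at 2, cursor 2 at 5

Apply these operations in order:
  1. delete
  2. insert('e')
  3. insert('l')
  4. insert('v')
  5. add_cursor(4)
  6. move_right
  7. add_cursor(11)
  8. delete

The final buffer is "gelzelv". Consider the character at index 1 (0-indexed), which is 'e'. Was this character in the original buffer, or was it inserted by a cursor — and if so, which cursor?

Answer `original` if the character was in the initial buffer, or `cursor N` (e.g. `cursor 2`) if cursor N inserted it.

Answer: cursor 1

Derivation:
After op 1 (delete): buffer="gjzbd" (len 5), cursors c1@1 c2@3, authorship .....
After op 2 (insert('e')): buffer="gejzebd" (len 7), cursors c1@2 c2@5, authorship .1..2..
After op 3 (insert('l')): buffer="geljzelbd" (len 9), cursors c1@3 c2@7, authorship .11..22..
After op 4 (insert('v')): buffer="gelvjzelvbd" (len 11), cursors c1@4 c2@9, authorship .111..222..
After op 5 (add_cursor(4)): buffer="gelvjzelvbd" (len 11), cursors c1@4 c3@4 c2@9, authorship .111..222..
After op 6 (move_right): buffer="gelvjzelvbd" (len 11), cursors c1@5 c3@5 c2@10, authorship .111..222..
After op 7 (add_cursor(11)): buffer="gelvjzelvbd" (len 11), cursors c1@5 c3@5 c2@10 c4@11, authorship .111..222..
After op 8 (delete): buffer="gelzelv" (len 7), cursors c1@3 c3@3 c2@7 c4@7, authorship .11.222
Authorship (.=original, N=cursor N): . 1 1 . 2 2 2
Index 1: author = 1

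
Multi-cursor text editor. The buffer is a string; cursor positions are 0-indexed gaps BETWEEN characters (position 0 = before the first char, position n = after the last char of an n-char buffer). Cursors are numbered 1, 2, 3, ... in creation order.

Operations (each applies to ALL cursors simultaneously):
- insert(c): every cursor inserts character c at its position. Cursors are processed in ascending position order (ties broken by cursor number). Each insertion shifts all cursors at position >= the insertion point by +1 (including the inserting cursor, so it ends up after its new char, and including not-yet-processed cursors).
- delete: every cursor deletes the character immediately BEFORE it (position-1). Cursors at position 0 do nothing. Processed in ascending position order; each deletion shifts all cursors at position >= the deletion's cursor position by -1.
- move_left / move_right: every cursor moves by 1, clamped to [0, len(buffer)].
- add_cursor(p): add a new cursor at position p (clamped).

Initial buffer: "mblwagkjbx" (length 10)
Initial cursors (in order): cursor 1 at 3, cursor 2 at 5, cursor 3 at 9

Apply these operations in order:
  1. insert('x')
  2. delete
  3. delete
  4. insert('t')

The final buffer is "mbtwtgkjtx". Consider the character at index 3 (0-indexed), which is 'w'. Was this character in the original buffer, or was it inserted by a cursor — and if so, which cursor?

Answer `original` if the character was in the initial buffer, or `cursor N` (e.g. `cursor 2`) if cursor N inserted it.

Answer: original

Derivation:
After op 1 (insert('x')): buffer="mblxwaxgkjbxx" (len 13), cursors c1@4 c2@7 c3@12, authorship ...1..2....3.
After op 2 (delete): buffer="mblwagkjbx" (len 10), cursors c1@3 c2@5 c3@9, authorship ..........
After op 3 (delete): buffer="mbwgkjx" (len 7), cursors c1@2 c2@3 c3@6, authorship .......
After op 4 (insert('t')): buffer="mbtwtgkjtx" (len 10), cursors c1@3 c2@5 c3@9, authorship ..1.2...3.
Authorship (.=original, N=cursor N): . . 1 . 2 . . . 3 .
Index 3: author = original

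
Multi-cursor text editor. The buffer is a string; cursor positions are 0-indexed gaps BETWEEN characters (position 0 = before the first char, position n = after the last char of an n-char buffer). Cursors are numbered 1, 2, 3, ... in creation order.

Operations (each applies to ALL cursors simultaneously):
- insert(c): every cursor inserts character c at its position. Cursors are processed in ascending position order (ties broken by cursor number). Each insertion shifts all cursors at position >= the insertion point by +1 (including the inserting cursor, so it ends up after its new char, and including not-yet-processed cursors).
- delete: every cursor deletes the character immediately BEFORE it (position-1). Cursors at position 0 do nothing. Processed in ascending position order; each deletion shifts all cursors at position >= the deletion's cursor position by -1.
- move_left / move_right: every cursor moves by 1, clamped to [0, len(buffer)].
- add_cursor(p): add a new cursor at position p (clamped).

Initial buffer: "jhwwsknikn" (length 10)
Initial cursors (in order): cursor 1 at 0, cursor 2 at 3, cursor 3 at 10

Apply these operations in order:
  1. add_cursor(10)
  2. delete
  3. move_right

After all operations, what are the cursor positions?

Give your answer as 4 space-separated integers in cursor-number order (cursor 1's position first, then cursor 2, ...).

After op 1 (add_cursor(10)): buffer="jhwwsknikn" (len 10), cursors c1@0 c2@3 c3@10 c4@10, authorship ..........
After op 2 (delete): buffer="jhwskni" (len 7), cursors c1@0 c2@2 c3@7 c4@7, authorship .......
After op 3 (move_right): buffer="jhwskni" (len 7), cursors c1@1 c2@3 c3@7 c4@7, authorship .......

Answer: 1 3 7 7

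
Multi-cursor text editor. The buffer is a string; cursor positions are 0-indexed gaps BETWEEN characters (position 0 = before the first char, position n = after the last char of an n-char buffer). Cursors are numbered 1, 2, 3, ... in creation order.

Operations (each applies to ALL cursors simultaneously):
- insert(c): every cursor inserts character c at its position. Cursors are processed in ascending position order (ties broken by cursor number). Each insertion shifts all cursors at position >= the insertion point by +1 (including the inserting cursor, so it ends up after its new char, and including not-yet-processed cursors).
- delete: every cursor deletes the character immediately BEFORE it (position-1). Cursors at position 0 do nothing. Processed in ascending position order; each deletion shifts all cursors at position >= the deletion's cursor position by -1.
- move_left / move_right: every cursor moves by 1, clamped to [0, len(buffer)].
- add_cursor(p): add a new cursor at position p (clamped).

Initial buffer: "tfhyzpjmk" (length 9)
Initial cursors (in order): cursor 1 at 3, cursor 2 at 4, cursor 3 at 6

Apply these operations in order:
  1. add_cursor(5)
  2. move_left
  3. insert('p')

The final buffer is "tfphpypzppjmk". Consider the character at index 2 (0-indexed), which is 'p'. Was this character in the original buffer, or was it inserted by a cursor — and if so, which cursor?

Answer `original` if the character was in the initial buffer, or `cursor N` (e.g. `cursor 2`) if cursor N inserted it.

Answer: cursor 1

Derivation:
After op 1 (add_cursor(5)): buffer="tfhyzpjmk" (len 9), cursors c1@3 c2@4 c4@5 c3@6, authorship .........
After op 2 (move_left): buffer="tfhyzpjmk" (len 9), cursors c1@2 c2@3 c4@4 c3@5, authorship .........
After op 3 (insert('p')): buffer="tfphpypzppjmk" (len 13), cursors c1@3 c2@5 c4@7 c3@9, authorship ..1.2.4.3....
Authorship (.=original, N=cursor N): . . 1 . 2 . 4 . 3 . . . .
Index 2: author = 1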